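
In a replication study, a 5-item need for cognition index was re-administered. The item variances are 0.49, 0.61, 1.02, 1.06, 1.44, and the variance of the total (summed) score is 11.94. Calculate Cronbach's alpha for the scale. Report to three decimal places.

Σσᵢ² = 0.49 + 0.61 + 1.02 + 1.06 + 1.44 = 4.62
α = (k/(k−1))·(1 − Σσᵢ²/σ²_T) = (5/4)·(1 − 4.62/11.94) = 0.766

Cronbach's alpha = 0.766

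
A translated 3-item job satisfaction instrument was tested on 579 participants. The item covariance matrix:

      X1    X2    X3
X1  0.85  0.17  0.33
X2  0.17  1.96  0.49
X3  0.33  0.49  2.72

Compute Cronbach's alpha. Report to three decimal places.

Σσ²ᵢ = 0.85 + 1.96 + 2.72 = 5.53
Sum of the distinct covariances = 0.99
σ²_total = 5.53 + 2 × 0.99 = 7.51
α = (k/(k−1))·(1 − Σσ²ᵢ/σ²_total) = (3/2)·(1 − 5.53/7.51) = 0.395

Cronbach's alpha = 0.395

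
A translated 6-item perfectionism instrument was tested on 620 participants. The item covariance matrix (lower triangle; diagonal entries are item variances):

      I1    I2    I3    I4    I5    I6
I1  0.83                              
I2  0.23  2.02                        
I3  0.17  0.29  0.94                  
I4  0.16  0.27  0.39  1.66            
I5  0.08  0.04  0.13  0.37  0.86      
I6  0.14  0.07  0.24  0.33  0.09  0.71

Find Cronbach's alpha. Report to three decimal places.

α = 0.553

sum of item variances = 0.83 + 2.02 + 0.94 + 1.66 + 0.86 + 0.71 = 7.02
Σ_{i<j} σ_ij = 3.00
total variance = 7.02 + 2 × 3.00 = 13.02
α = (k/(k−1))·(1 − sum of item variances/total variance) = (6/5)·(1 − 7.02/13.02) = 0.553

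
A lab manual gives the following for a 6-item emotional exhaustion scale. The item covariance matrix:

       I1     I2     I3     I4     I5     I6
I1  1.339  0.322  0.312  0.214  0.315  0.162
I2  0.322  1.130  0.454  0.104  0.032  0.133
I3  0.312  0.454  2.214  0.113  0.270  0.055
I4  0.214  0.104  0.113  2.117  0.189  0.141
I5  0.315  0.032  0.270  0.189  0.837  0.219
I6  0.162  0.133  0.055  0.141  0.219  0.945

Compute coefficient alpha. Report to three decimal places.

sum of item variances = 1.339 + 1.130 + 2.214 + 2.117 + 0.837 + 0.945 = 8.582
Sum of the distinct covariances = 3.035
σ²_total = 8.582 + 2 × 3.035 = 14.652
α = (k/(k−1))·(1 − sum of item variances/σ²_total) = (6/5)·(1 − 8.582/14.652) = 0.497

coefficient alpha = 0.497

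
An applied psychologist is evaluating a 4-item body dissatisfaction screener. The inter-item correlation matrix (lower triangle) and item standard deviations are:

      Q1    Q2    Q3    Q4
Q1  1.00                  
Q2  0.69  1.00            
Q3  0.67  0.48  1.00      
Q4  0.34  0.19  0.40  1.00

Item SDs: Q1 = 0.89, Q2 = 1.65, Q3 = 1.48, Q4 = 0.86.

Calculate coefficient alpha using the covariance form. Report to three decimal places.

coefficient alpha = 0.747

Σσ²ᵢ = 0.89² + 1.65² + 1.48² + 0.86² = 6.4446
Covariances σ_ij = r_ij · s_i · s_j:
  σ(Q1,Q2) = 0.69 × 0.89 × 1.65 = 1.0133
  σ(Q1,Q3) = 0.67 × 0.89 × 1.48 = 0.8825
  σ(Q1,Q4) = 0.34 × 0.89 × 0.86 = 0.2602
  σ(Q2,Q3) = 0.48 × 1.65 × 1.48 = 1.1722
  σ(Q2,Q4) = 0.19 × 1.65 × 0.86 = 0.2696
  σ(Q3,Q4) = 0.40 × 1.48 × 0.86 = 0.5091
σ²_T = Σσ²ᵢ + 2·Σσ_ij = 6.4446 + 2 × 4.1069 = 14.6584
α = (4/3)·(1 − 6.4446/14.6584) = 0.747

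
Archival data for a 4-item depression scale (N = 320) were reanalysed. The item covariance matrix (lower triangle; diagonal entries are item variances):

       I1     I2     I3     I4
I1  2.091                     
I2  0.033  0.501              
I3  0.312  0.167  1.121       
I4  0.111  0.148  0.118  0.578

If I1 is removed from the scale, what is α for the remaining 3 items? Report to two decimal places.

α = 0.42

Remaining items: I2, I3, I4 (k = 3).
Σσ²ᵢ = 0.501 + 1.121 + 0.578 = 2.200
σ²_T = 2.200 + 2 × 0.433 = 3.066
α (item deleted) = (3/2)·(1 − 2.200/3.066) = 0.42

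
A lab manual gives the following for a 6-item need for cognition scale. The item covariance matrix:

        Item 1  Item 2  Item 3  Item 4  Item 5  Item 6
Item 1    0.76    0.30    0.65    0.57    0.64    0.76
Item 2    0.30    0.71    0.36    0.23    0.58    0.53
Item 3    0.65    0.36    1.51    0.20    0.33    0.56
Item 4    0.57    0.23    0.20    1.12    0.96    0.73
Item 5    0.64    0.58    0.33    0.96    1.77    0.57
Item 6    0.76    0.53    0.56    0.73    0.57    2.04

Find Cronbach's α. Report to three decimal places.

Cronbach's α = 0.802

Σσ²ᵢ = 0.76 + 0.71 + 1.51 + 1.12 + 1.77 + 2.04 = 7.91
Σ_{i<j} σ_ij = 7.97
total variance = 7.91 + 2 × 7.97 = 23.85
α = (k/(k−1))·(1 − Σσ²ᵢ/total variance) = (6/5)·(1 − 7.91/23.85) = 0.802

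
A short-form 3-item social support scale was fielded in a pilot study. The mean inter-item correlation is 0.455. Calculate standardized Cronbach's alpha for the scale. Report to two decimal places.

Standardized α = k·r̄ / (1 + (k−1)·r̄) = 3 × 0.455 / (1 + 2 × 0.455)
  = 1.3650 / 1.9100 = 0.71

standardized Cronbach's alpha = 0.71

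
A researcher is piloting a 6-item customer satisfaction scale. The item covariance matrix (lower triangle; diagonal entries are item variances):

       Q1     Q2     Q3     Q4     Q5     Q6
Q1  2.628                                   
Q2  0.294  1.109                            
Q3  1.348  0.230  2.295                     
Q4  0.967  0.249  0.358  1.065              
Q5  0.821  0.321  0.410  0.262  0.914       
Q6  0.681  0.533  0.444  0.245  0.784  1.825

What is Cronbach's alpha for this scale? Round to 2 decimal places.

Cronbach's alpha = 0.74

Σσᵢ² = 2.628 + 1.109 + 2.295 + 1.065 + 0.914 + 1.825 = 9.836
Σ_{i<j} σ_ij = 7.947
Var(T) = 9.836 + 2 × 7.947 = 25.730
α = (k/(k−1))·(1 − Σσᵢ²/Var(T)) = (6/5)·(1 − 9.836/25.730) = 0.74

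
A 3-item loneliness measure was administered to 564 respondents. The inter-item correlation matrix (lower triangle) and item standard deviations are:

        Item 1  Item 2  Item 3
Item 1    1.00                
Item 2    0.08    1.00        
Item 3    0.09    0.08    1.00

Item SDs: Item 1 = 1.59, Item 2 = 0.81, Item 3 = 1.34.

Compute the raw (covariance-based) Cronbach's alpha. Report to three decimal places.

Σσ²ᵢ = 1.59² + 0.81² + 1.34² = 4.9798
Covariances σ_ij = r_ij · s_i · s_j:
  σ(Item 1,Item 2) = 0.08 × 1.59 × 0.81 = 0.1030
  σ(Item 1,Item 3) = 0.09 × 1.59 × 1.34 = 0.1918
  σ(Item 2,Item 3) = 0.08 × 0.81 × 1.34 = 0.0868
σ²_T = Σσ²ᵢ + 2·Σσ_ij = 4.9798 + 2 × 0.3816 = 5.7430
α = (3/2)·(1 − 4.9798/5.7430) = 0.199

α = 0.199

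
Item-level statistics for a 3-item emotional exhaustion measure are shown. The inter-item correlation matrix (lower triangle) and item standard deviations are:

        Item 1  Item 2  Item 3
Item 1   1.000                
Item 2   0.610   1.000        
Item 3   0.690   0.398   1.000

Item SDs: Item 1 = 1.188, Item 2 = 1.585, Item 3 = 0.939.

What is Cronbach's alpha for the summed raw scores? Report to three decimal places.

α = 0.766

Σσ²ᵢ = 1.188² + 1.585² + 0.939² = 4.8053
Covariances σ_ij = r_ij · s_i · s_j:
  σ(Item 1,Item 2) = 0.610 × 1.188 × 1.585 = 1.1486
  σ(Item 1,Item 3) = 0.690 × 1.188 × 0.939 = 0.7697
  σ(Item 2,Item 3) = 0.398 × 1.585 × 0.939 = 0.5923
σ²_T = Σσ²ᵢ + 2·Σσ_ij = 4.8053 + 2 × 2.5106 = 9.8265
α = (3/2)·(1 − 4.8053/9.8265) = 0.766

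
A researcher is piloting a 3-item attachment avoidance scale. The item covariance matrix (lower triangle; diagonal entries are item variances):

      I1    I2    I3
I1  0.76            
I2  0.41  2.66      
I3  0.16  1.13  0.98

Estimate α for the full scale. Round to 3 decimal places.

α = 0.654

sum of item variances = 0.76 + 2.66 + 0.98 = 4.40
Sum of off-diagonal covariances = 1.70
Var(T) = 4.40 + 2 × 1.70 = 7.80
α = (k/(k−1))·(1 − sum of item variances/Var(T)) = (3/2)·(1 − 4.40/7.80) = 0.654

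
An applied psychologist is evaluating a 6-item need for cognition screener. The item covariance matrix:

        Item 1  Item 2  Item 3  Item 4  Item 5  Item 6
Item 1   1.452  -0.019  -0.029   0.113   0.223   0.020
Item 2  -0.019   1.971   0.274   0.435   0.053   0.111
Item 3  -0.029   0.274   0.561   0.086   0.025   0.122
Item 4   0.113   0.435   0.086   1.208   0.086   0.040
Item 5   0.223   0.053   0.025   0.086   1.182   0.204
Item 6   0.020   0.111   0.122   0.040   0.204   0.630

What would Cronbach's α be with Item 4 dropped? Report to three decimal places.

Remaining items: Item 1, Item 2, Item 3, Item 5, Item 6 (k = 5).
Σσᵢ² = 1.452 + 1.971 + 0.561 + 1.182 + 0.630 = 5.796
σ²_total = 5.796 + 2 × 0.984 = 7.764
α (item deleted) = (5/4)·(1 − 5.796/7.764) = 0.317

α = 0.317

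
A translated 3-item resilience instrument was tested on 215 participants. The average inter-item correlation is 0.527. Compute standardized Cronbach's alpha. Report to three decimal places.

Standardized α = k·r̄ / (1 + (k−1)·r̄) = 3 × 0.527 / (1 + 2 × 0.527)
  = 1.5810 / 2.0540 = 0.770

standardized Cronbach's alpha = 0.770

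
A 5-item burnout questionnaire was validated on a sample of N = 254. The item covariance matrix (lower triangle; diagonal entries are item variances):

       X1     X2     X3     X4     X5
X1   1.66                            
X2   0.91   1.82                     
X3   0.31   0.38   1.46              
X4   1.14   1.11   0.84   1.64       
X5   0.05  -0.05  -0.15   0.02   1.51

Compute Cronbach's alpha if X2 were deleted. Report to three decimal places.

Remaining items: X1, X3, X4, X5 (k = 4).
Σσ²ᵢ = 1.66 + 1.46 + 1.64 + 1.51 = 6.27
σ²_total = 6.27 + 2 × 2.21 = 10.69
α (item deleted) = (4/3)·(1 − 6.27/10.69) = 0.551

Cronbach's alpha = 0.551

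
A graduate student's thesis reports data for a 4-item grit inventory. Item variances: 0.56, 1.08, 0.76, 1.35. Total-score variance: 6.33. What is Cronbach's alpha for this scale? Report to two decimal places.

Σσᵢ² = 0.56 + 1.08 + 0.76 + 1.35 = 3.75
α = (k/(k−1))·(1 − Σσᵢ²/Var(T)) = (4/3)·(1 − 3.75/6.33) = 0.54

α = 0.54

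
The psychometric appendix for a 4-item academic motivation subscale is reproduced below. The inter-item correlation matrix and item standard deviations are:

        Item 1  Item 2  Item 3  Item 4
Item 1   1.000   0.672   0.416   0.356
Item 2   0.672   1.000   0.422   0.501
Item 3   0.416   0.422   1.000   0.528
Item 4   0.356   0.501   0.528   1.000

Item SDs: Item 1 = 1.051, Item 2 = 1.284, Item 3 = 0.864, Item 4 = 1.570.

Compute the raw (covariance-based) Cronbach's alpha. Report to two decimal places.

Σσ²ᵢ = 1.051² + 1.284² + 0.864² + 1.570² = 5.9647
Covariances σ_ij = r_ij · s_i · s_j:
  σ(Item 1,Item 2) = 0.672 × 1.051 × 1.284 = 0.9069
  σ(Item 1,Item 3) = 0.416 × 1.051 × 0.864 = 0.3778
  σ(Item 1,Item 4) = 0.356 × 1.051 × 1.570 = 0.5874
  σ(Item 2,Item 3) = 0.422 × 1.284 × 0.864 = 0.4682
  σ(Item 2,Item 4) = 0.501 × 1.284 × 1.570 = 1.0100
  σ(Item 3,Item 4) = 0.528 × 0.864 × 1.570 = 0.7162
σ²_T = Σσ²ᵢ + 2·Σσ_ij = 5.9647 + 2 × 4.0665 = 14.0977
α = (4/3)·(1 − 5.9647/14.0977) = 0.77

α = 0.77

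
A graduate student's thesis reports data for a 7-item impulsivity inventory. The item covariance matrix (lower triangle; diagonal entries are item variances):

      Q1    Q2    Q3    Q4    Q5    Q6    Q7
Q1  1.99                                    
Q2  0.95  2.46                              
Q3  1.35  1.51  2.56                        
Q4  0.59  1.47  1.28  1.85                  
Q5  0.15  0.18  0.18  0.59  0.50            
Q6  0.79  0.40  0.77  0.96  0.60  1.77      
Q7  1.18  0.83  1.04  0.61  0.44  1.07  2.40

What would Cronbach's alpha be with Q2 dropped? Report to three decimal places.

Cronbach's alpha = 0.812

Remaining items: Q1, Q3, Q4, Q5, Q6, Q7 (k = 6).
sum of item variances = 1.99 + 2.56 + 1.85 + 0.50 + 1.77 + 2.40 = 11.07
total variance = 11.07 + 2 × 11.60 = 34.27
α (item deleted) = (6/5)·(1 − 11.07/34.27) = 0.812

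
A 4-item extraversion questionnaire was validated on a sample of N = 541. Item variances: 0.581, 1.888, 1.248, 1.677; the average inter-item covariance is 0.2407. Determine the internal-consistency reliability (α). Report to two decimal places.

Σσᵢ² = 0.581 + 1.888 + 1.248 + 1.677 = 5.394
Sum of the 6 distinct covariances = 6 × 0.2407 = 1.4442
total variance = Σσᵢ² + 2·Σcov = 5.394 + 2 × 1.4442 = 8.2824
α = (4/3)·(1 − 5.394/8.2824) = 0.46

α = 0.46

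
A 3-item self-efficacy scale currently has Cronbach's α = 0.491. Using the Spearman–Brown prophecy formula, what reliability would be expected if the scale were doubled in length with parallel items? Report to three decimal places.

Length factor m = 2
α' = m·α / (1 + (m−1)·α)
   = 2 × 0.491 / (1 + (2 − 1) × 0.491)
   = 0.9820 / 1.4910 = 0.659

predicted reliability = 0.659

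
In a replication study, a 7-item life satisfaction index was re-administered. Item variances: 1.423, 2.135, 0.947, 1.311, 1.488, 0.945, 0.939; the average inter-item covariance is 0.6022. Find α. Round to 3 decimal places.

α = 0.856

sum of item variances = 1.423 + 2.135 + 0.947 + 1.311 + 1.488 + 0.945 + 0.939 = 9.188
Sum of the 21 distinct covariances = 21 × 0.6022 = 12.6462
Var(T) = sum of item variances + 2·Σcov = 9.188 + 2 × 12.6462 = 34.4804
α = (7/6)·(1 − 9.188/34.4804) = 0.856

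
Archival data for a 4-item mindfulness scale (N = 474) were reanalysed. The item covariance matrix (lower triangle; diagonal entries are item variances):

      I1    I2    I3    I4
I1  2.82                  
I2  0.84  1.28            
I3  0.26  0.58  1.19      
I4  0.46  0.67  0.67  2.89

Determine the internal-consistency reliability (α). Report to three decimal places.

α = 0.613

Σσ²ᵢ = 2.82 + 1.28 + 1.19 + 2.89 = 8.18
Σ_{i<j} σ_ij = 3.48
Var(T) = 8.18 + 2 × 3.48 = 15.14
α = (k/(k−1))·(1 − Σσ²ᵢ/Var(T)) = (4/3)·(1 − 8.18/15.14) = 0.613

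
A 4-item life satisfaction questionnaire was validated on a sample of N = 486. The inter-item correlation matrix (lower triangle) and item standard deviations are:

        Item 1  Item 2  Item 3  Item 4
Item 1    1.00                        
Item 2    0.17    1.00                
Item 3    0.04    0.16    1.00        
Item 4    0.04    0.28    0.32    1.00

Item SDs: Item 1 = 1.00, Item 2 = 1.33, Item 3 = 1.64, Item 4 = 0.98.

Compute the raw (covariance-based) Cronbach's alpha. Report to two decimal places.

Σσ²ᵢ = 1.00² + 1.33² + 1.64² + 0.98² = 6.4189
Covariances σ_ij = r_ij · s_i · s_j:
  σ(Item 1,Item 2) = 0.17 × 1.00 × 1.33 = 0.2261
  σ(Item 1,Item 3) = 0.04 × 1.00 × 1.64 = 0.0656
  σ(Item 1,Item 4) = 0.04 × 1.00 × 0.98 = 0.0392
  σ(Item 2,Item 3) = 0.16 × 1.33 × 1.64 = 0.3490
  σ(Item 2,Item 4) = 0.28 × 1.33 × 0.98 = 0.3650
  σ(Item 3,Item 4) = 0.32 × 1.64 × 0.98 = 0.5143
σ²_T = Σσ²ᵢ + 2·Σσ_ij = 6.4189 + 2 × 1.5592 = 9.5373
α = (4/3)·(1 − 6.4189/9.5373) = 0.44

Cronbach's alpha = 0.44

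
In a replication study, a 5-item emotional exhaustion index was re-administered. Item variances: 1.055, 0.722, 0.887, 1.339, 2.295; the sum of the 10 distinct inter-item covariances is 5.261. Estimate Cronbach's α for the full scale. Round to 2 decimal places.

α = 0.78

sum of item variances = 1.055 + 0.722 + 0.887 + 1.339 + 2.295 = 6.298
Sum of distinct covariances = 5.261
total variance = sum of item variances + 2·Σcov = 6.298 + 2 × 5.261 = 16.820
α = (5/4)·(1 − 6.298/16.820) = 0.78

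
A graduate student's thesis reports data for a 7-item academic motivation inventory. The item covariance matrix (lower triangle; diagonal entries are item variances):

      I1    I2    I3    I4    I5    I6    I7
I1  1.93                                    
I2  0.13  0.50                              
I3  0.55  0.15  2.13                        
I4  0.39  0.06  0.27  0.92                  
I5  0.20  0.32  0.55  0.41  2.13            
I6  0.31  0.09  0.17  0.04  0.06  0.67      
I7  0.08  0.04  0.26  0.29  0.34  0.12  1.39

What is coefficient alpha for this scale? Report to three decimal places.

Σσᵢ² = 1.93 + 0.50 + 2.13 + 0.92 + 2.13 + 0.67 + 1.39 = 9.67
Sum of the distinct covariances = 4.83
total variance = 9.67 + 2 × 4.83 = 19.33
α = (k/(k−1))·(1 − Σσᵢ²/total variance) = (7/6)·(1 − 9.67/19.33) = 0.583

α = 0.583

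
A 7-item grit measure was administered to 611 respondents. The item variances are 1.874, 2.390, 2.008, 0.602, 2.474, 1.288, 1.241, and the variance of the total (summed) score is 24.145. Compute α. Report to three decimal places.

α = 0.593

ΣVar(i) = 1.874 + 2.390 + 2.008 + 0.602 + 2.474 + 1.288 + 1.241 = 11.877
α = (k/(k−1))·(1 − ΣVar(i)/Var(T)) = (7/6)·(1 − 11.877/24.145) = 0.593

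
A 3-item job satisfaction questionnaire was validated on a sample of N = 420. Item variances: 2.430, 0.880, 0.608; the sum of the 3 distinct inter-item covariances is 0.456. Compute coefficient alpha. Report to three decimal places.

coefficient alpha = 0.283

Σσ²ᵢ = 2.430 + 0.880 + 0.608 = 3.918
Sum of distinct covariances = 0.456
Var(T) = Σσ²ᵢ + 2·Σcov = 3.918 + 2 × 0.456 = 4.830
α = (3/2)·(1 − 3.918/4.830) = 0.283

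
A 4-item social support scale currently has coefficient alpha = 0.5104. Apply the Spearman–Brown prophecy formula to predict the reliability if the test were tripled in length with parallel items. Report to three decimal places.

Length factor m = 3
α' = m·α / (1 + (m−1)·α)
   = 3 × 0.5104 / (1 + (3 − 1) × 0.5104)
   = 1.5312 / 2.0208 = 0.758

predicted reliability = 0.758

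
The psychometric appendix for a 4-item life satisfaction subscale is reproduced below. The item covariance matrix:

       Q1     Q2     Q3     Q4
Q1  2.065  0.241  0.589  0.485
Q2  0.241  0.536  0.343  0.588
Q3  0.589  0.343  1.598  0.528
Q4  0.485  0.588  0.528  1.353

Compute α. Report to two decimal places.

α = 0.67

Σσ²ᵢ = 2.065 + 0.536 + 1.598 + 1.353 = 5.552
Σ_{i<j} σ_ij = 2.774
total variance = 5.552 + 2 × 2.774 = 11.100
α = (k/(k−1))·(1 − Σσ²ᵢ/total variance) = (4/3)·(1 − 5.552/11.100) = 0.67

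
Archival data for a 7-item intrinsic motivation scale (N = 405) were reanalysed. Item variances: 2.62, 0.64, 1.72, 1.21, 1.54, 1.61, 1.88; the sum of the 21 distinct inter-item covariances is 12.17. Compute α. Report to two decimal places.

α = 0.80

Σσ²ᵢ = 2.62 + 0.64 + 1.72 + 1.21 + 1.54 + 1.61 + 1.88 = 11.22
Sum of distinct covariances = 12.17
total variance = Σσ²ᵢ + 2·Σcov = 11.22 + 2 × 12.17 = 35.56
α = (7/6)·(1 − 11.22/35.56) = 0.80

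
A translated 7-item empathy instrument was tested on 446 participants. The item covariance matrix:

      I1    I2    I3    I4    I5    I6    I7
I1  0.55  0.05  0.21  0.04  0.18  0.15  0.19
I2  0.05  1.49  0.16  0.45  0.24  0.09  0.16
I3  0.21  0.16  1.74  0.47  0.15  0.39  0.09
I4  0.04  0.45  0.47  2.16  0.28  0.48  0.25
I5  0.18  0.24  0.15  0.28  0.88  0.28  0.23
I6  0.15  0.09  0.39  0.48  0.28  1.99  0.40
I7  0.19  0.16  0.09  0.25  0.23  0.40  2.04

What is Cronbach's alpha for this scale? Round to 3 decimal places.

ΣVar(i) = 0.55 + 1.49 + 1.74 + 2.16 + 0.88 + 1.99 + 2.04 = 10.85
Sum of off-diagonal covariances = 4.94
Var(T) = 10.85 + 2 × 4.94 = 20.73
α = (k/(k−1))·(1 − ΣVar(i)/Var(T)) = (7/6)·(1 − 10.85/20.73) = 0.556

α = 0.556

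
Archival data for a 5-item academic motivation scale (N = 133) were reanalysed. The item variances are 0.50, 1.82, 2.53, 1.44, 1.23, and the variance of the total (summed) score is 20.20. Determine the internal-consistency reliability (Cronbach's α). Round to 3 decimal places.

Cronbach's α = 0.785

Σσᵢ² = 0.50 + 1.82 + 2.53 + 1.44 + 1.23 = 7.52
α = (k/(k−1))·(1 − Σσᵢ²/Var(T)) = (5/4)·(1 − 7.52/20.20) = 0.785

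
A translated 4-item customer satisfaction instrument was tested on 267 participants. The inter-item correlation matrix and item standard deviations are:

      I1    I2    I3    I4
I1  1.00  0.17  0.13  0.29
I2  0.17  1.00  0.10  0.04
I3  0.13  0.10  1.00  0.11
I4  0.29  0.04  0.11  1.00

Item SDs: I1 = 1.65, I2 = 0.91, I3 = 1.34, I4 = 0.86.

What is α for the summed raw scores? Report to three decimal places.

α = 0.385

Σσ²ᵢ = 1.65² + 0.91² + 1.34² + 0.86² = 6.0858
Covariances σ_ij = r_ij · s_i · s_j:
  σ(I1,I2) = 0.17 × 1.65 × 0.91 = 0.2553
  σ(I1,I3) = 0.13 × 1.65 × 1.34 = 0.2874
  σ(I1,I4) = 0.29 × 1.65 × 0.86 = 0.4115
  σ(I2,I3) = 0.10 × 0.91 × 1.34 = 0.1219
  σ(I2,I4) = 0.04 × 0.91 × 0.86 = 0.0313
  σ(I3,I4) = 0.11 × 1.34 × 0.86 = 0.1268
σ²_T = Σσ²ᵢ + 2·Σσ_ij = 6.0858 + 2 × 1.2342 = 8.5542
α = (4/3)·(1 − 6.0858/8.5542) = 0.385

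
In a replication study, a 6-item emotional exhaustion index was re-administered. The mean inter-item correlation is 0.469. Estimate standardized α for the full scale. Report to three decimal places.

α = 0.841

Standardized α = k·r̄ / (1 + (k−1)·r̄) = 6 × 0.469 / (1 + 5 × 0.469)
  = 2.8140 / 3.3450 = 0.841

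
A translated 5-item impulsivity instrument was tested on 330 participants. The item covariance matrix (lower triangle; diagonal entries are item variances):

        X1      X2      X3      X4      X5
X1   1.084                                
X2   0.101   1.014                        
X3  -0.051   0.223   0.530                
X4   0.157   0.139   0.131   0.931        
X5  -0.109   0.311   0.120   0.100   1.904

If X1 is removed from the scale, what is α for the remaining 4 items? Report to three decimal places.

α = 0.425

Remaining items: X2, X3, X4, X5 (k = 4).
sum of item variances = 1.014 + 0.530 + 0.931 + 1.904 = 4.379
Var(T) = 4.379 + 2 × 1.024 = 6.427
α (item deleted) = (4/3)·(1 − 4.379/6.427) = 0.425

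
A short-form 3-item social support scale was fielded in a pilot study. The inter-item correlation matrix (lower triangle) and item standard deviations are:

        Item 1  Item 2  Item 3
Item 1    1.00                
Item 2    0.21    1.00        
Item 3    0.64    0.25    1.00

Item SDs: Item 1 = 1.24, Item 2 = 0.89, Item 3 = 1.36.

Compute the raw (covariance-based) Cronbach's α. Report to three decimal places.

α = 0.654

Σσ²ᵢ = 1.24² + 0.89² + 1.36² = 4.1793
Covariances σ_ij = r_ij · s_i · s_j:
  σ(Item 1,Item 2) = 0.21 × 1.24 × 0.89 = 0.2318
  σ(Item 1,Item 3) = 0.64 × 1.24 × 1.36 = 1.0793
  σ(Item 2,Item 3) = 0.25 × 0.89 × 1.36 = 0.3026
σ²_T = Σσ²ᵢ + 2·Σσ_ij = 4.1793 + 2 × 1.6137 = 7.4067
α = (3/2)·(1 − 4.1793/7.4067) = 0.654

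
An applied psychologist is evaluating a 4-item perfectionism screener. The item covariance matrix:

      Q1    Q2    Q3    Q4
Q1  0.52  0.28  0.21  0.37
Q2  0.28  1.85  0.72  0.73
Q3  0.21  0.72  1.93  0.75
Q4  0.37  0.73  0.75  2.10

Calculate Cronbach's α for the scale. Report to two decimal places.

sum of item variances = 0.52 + 1.85 + 1.93 + 2.10 = 6.40
Sum of off-diagonal covariances = 3.06
σ²_total = 6.40 + 2 × 3.06 = 12.52
α = (k/(k−1))·(1 − sum of item variances/σ²_total) = (4/3)·(1 − 6.40/12.52) = 0.65

Cronbach's α = 0.65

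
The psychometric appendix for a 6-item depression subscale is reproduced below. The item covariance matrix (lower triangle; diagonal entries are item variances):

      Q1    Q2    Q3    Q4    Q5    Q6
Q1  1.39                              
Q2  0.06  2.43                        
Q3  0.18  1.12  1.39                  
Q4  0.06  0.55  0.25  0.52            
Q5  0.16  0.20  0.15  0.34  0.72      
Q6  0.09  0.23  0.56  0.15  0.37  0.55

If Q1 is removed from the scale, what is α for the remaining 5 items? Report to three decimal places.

α = 0.729

Remaining items: Q2, Q3, Q4, Q5, Q6 (k = 5).
Σσ²ᵢ = 2.43 + 1.39 + 0.52 + 0.72 + 0.55 = 5.61
total variance = 5.61 + 2 × 3.92 = 13.45
α (item deleted) = (5/4)·(1 − 5.61/13.45) = 0.729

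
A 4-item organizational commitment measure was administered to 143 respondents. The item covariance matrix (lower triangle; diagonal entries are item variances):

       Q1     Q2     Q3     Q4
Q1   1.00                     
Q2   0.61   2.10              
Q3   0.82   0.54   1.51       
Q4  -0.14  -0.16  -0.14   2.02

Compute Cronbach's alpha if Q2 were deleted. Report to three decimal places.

Remaining items: Q1, Q3, Q4 (k = 3).
sum of item variances = 1.00 + 1.51 + 2.02 = 4.53
σ²_T = 4.53 + 2 × 0.54 = 5.61
α (item deleted) = (3/2)·(1 − 4.53/5.61) = 0.289

Cronbach's alpha = 0.289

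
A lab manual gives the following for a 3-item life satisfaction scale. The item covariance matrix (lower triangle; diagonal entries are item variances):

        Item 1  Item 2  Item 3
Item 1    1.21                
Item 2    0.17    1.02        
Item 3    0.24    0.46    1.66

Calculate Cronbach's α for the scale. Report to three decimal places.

sum of item variances = 1.21 + 1.02 + 1.66 = 3.89
Sum of the distinct covariances = 0.87
total variance = 3.89 + 2 × 0.87 = 5.63
α = (k/(k−1))·(1 − sum of item variances/total variance) = (3/2)·(1 − 3.89/5.63) = 0.464

Cronbach's α = 0.464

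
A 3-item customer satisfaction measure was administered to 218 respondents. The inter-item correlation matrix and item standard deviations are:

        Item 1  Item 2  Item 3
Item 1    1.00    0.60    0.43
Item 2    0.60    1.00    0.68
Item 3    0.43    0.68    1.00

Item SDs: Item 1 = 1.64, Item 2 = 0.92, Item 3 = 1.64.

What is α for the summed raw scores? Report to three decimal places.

α = 0.747

Σσ²ᵢ = 1.64² + 0.92² + 1.64² = 6.2256
Covariances σ_ij = r_ij · s_i · s_j:
  σ(Item 1,Item 2) = 0.60 × 1.64 × 0.92 = 0.9053
  σ(Item 1,Item 3) = 0.43 × 1.64 × 1.64 = 1.1565
  σ(Item 2,Item 3) = 0.68 × 0.92 × 1.64 = 1.0260
σ²_T = Σσ²ᵢ + 2·Σσ_ij = 6.2256 + 2 × 3.0878 = 12.4012
α = (3/2)·(1 − 6.2256/12.4012) = 0.747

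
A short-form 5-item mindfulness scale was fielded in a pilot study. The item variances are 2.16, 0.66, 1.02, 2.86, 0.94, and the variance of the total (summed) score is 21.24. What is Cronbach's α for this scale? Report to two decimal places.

ΣVar(i) = 2.16 + 0.66 + 1.02 + 2.86 + 0.94 = 7.64
α = (k/(k−1))·(1 − ΣVar(i)/σ²_total) = (5/4)·(1 − 7.64/21.24) = 0.80

Cronbach's α = 0.80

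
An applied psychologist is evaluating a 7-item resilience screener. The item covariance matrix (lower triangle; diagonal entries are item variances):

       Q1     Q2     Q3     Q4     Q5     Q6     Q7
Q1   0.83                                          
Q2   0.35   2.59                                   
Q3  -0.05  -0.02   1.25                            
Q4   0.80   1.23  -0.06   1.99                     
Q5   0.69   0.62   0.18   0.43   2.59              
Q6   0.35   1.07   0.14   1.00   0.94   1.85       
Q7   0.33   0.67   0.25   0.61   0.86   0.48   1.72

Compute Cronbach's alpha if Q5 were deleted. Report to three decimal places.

Remaining items: Q1, Q2, Q3, Q4, Q6, Q7 (k = 6).
Σσᵢ² = 0.83 + 2.59 + 1.25 + 1.99 + 1.85 + 1.72 = 10.23
σ²_total = 10.23 + 2 × 7.15 = 24.53
α (item deleted) = (6/5)·(1 − 10.23/24.53) = 0.700

α = 0.700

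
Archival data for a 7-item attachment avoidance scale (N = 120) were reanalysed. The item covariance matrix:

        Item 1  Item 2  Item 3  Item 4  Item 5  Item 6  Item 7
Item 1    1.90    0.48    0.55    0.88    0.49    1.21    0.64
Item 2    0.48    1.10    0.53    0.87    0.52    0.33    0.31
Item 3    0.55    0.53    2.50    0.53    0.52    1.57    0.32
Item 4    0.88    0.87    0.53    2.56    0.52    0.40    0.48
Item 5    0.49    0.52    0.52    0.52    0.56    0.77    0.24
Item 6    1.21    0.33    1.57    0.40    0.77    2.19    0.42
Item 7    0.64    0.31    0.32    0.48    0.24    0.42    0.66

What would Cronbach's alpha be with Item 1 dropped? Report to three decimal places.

α = 0.762

Remaining items: Item 2, Item 3, Item 4, Item 5, Item 6, Item 7 (k = 6).
ΣVar(i) = 1.10 + 2.50 + 2.56 + 0.56 + 2.19 + 0.66 = 9.57
total variance = 9.57 + 2 × 8.33 = 26.23
α (item deleted) = (6/5)·(1 − 9.57/26.23) = 0.762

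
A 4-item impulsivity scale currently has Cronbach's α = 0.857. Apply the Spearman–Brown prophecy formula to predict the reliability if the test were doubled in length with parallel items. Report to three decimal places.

Length factor m = 2
α' = m·α / (1 + (m−1)·α)
   = 2 × 0.857 / (1 + (2 − 1) × 0.857)
   = 1.7140 / 1.8570 = 0.923

predicted reliability = 0.923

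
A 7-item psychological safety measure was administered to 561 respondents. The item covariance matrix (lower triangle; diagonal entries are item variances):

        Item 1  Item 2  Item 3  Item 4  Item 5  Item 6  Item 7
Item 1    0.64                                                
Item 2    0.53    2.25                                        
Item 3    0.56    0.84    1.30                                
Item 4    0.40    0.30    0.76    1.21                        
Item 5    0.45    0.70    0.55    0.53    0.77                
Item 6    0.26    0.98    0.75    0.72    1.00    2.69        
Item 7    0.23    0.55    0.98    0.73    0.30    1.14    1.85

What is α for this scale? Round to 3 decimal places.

α = 0.831

Σσ²ᵢ = 0.64 + 2.25 + 1.30 + 1.21 + 0.77 + 2.69 + 1.85 = 10.71
Sum of the distinct covariances = 13.26
Var(T) = 10.71 + 2 × 13.26 = 37.23
α = (k/(k−1))·(1 − Σσ²ᵢ/Var(T)) = (7/6)·(1 − 10.71/37.23) = 0.831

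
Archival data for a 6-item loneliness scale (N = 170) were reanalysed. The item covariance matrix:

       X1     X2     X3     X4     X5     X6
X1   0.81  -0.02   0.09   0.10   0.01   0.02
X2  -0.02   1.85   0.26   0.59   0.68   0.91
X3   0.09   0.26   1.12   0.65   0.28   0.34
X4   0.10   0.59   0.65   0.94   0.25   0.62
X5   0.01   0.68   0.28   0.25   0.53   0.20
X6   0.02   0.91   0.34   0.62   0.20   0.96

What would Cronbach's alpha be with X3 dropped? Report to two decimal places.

α = 0.71

Remaining items: X1, X2, X4, X5, X6 (k = 5).
ΣVar(i) = 0.81 + 1.85 + 0.94 + 0.53 + 0.96 = 5.09
total variance = 5.09 + 2 × 3.36 = 11.81
α (item deleted) = (5/4)·(1 − 5.09/11.81) = 0.71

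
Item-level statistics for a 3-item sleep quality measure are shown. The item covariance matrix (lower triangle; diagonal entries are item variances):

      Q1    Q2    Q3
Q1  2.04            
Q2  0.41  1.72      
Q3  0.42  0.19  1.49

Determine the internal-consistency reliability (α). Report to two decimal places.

sum of item variances = 2.04 + 1.72 + 1.49 = 5.25
Sum of the distinct covariances = 1.02
total variance = 5.25 + 2 × 1.02 = 7.29
α = (k/(k−1))·(1 − sum of item variances/total variance) = (3/2)·(1 − 5.25/7.29) = 0.42

α = 0.42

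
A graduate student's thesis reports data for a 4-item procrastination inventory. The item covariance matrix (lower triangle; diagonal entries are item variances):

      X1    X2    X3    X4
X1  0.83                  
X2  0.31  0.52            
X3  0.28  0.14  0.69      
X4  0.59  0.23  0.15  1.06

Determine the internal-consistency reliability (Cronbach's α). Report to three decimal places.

Cronbach's α = 0.697

Σσ²ᵢ = 0.83 + 0.52 + 0.69 + 1.06 = 3.10
Σ_{i<j} σ_ij = 1.70
σ²_total = 3.10 + 2 × 1.70 = 6.50
α = (k/(k−1))·(1 − Σσ²ᵢ/σ²_total) = (4/3)·(1 − 3.10/6.50) = 0.697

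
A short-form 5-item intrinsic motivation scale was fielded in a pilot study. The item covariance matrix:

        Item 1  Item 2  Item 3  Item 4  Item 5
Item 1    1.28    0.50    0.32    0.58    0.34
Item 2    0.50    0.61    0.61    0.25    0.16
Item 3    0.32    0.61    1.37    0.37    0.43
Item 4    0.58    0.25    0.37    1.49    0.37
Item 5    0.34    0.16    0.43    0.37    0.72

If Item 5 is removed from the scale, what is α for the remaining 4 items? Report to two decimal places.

α = 0.70

Remaining items: Item 1, Item 2, Item 3, Item 4 (k = 4).
sum of item variances = 1.28 + 0.61 + 1.37 + 1.49 = 4.75
total variance = 4.75 + 2 × 2.63 = 10.01
α (item deleted) = (4/3)·(1 − 4.75/10.01) = 0.70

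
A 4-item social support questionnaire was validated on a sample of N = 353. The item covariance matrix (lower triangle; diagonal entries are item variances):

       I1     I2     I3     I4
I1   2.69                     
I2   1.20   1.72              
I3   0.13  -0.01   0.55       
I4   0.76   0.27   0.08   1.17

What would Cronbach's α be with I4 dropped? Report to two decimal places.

Cronbach's α = 0.52

Remaining items: I1, I2, I3 (k = 3).
Σσᵢ² = 2.69 + 1.72 + 0.55 = 4.96
total variance = 4.96 + 2 × 1.32 = 7.60
α (item deleted) = (3/2)·(1 − 4.96/7.60) = 0.52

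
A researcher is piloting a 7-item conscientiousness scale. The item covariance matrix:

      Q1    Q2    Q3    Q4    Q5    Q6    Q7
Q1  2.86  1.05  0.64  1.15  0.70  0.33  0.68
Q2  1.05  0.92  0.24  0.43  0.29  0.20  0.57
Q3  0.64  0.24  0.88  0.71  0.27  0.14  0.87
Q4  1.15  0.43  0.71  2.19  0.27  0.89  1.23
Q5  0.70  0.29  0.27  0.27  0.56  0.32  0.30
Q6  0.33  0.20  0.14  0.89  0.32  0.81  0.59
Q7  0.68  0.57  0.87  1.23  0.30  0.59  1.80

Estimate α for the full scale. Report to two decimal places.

α = 0.82

Σσᵢ² = 2.86 + 0.92 + 0.88 + 2.19 + 0.56 + 0.81 + 1.80 = 10.02
Sum of off-diagonal covariances = 11.87
σ²_total = 10.02 + 2 × 11.87 = 33.76
α = (k/(k−1))·(1 − Σσᵢ²/σ²_total) = (7/6)·(1 − 10.02/33.76) = 0.82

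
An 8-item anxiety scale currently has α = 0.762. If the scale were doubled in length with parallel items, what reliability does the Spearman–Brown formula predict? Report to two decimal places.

predicted reliability = 0.86

Length factor m = 2
α' = m·α / (1 + (m−1)·α)
   = 2 × 0.762 / (1 + (2 − 1) × 0.762)
   = 1.5240 / 1.7620 = 0.86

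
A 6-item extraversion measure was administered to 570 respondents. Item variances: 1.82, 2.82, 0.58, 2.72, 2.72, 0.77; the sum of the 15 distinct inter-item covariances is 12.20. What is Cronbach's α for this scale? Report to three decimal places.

Σσᵢ² = 1.82 + 2.82 + 0.58 + 2.72 + 2.72 + 0.77 = 11.43
Sum of distinct covariances = 12.20
Var(T) = Σσᵢ² + 2·Σcov = 11.43 + 2 × 12.20 = 35.83
α = (6/5)·(1 − 11.43/35.83) = 0.817

α = 0.817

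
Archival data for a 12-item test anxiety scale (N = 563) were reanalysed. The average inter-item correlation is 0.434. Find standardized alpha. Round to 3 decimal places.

α = 0.902

Standardized α = k·r̄ / (1 + (k−1)·r̄) = 12 × 0.434 / (1 + 11 × 0.434)
  = 5.2080 / 5.7740 = 0.902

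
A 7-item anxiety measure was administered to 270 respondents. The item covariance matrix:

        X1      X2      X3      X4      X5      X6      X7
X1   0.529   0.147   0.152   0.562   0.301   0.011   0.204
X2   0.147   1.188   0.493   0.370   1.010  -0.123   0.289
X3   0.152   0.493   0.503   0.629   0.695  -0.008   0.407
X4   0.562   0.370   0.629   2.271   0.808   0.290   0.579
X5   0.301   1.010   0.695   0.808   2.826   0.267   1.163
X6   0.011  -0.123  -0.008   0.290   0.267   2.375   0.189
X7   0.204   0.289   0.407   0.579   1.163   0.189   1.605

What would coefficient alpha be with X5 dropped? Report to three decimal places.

α = 0.597

Remaining items: X1, X2, X3, X4, X6, X7 (k = 6).
sum of item variances = 0.529 + 1.188 + 0.503 + 2.271 + 2.375 + 1.605 = 8.471
Var(T) = 8.471 + 2 × 4.191 = 16.853
α (item deleted) = (6/5)·(1 − 8.471/16.853) = 0.597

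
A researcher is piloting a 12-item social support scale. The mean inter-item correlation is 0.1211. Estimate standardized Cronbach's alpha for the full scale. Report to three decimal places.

Standardized α = k·r̄ / (1 + (k−1)·r̄) = 12 × 0.1211 / (1 + 11 × 0.1211)
  = 1.4532 / 2.3321 = 0.623

standardized Cronbach's alpha = 0.623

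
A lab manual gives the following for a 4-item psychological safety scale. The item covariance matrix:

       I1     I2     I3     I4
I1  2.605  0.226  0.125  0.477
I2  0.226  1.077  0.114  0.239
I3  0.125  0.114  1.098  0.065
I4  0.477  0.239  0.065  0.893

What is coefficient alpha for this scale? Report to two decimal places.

coefficient alpha = 0.41

sum of item variances = 2.605 + 1.077 + 1.098 + 0.893 = 5.673
Sum of the distinct covariances = 1.246
σ²_total = 5.673 + 2 × 1.246 = 8.165
α = (k/(k−1))·(1 − sum of item variances/σ²_total) = (4/3)·(1 − 5.673/8.165) = 0.41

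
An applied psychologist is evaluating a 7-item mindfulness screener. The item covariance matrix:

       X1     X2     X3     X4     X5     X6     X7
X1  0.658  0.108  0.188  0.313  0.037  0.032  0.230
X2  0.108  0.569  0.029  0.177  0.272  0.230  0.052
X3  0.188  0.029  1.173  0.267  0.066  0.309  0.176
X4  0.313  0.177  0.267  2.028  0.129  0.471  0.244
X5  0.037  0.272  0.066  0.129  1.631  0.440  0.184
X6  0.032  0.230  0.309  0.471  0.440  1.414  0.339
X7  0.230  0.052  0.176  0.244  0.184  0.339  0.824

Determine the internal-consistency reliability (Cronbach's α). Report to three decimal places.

Σσᵢ² = 0.658 + 0.569 + 1.173 + 2.028 + 1.631 + 1.414 + 0.824 = 8.297
Sum of the distinct covariances = 4.293
total variance = 8.297 + 2 × 4.293 = 16.883
α = (k/(k−1))·(1 − Σσᵢ²/total variance) = (7/6)·(1 − 8.297/16.883) = 0.593

α = 0.593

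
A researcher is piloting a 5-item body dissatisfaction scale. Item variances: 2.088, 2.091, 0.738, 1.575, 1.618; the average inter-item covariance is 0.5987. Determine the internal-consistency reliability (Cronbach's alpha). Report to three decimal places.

ΣVar(i) = 2.088 + 2.091 + 0.738 + 1.575 + 1.618 = 8.110
Sum of the 10 distinct covariances = 10 × 0.5987 = 5.9870
σ²_total = ΣVar(i) + 2·Σcov = 8.110 + 2 × 5.9870 = 20.0840
α = (5/4)·(1 − 8.110/20.0840) = 0.745

Cronbach's alpha = 0.745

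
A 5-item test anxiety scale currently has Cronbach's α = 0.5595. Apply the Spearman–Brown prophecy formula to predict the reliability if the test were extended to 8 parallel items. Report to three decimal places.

Length factor m = 8/5 = 1.6000
α' = m·α / (1 + (m−1)·α)
   = 8/5 × 0.5595 / (1 + (8/5 − 1) × 0.5595)
   = 0.8952 / 1.3357 = 0.670

predicted reliability = 0.670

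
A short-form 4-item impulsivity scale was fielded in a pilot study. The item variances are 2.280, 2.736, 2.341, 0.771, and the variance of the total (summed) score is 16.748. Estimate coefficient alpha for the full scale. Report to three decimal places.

coefficient alpha = 0.686

Σσᵢ² = 2.280 + 2.736 + 2.341 + 0.771 = 8.128
α = (k/(k−1))·(1 − Σσᵢ²/σ²_total) = (4/3)·(1 − 8.128/16.748) = 0.686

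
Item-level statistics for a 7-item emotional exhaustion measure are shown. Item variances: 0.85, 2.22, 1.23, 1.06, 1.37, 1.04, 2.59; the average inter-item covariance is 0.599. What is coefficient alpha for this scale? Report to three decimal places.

sum of item variances = 0.85 + 2.22 + 1.23 + 1.06 + 1.37 + 1.04 + 2.59 = 10.36
Sum of the 21 distinct covariances = 21 × 0.599 = 12.579
Var(T) = sum of item variances + 2·Σcov = 10.36 + 2 × 12.579 = 35.518
α = (7/6)·(1 − 10.36/35.518) = 0.826

coefficient alpha = 0.826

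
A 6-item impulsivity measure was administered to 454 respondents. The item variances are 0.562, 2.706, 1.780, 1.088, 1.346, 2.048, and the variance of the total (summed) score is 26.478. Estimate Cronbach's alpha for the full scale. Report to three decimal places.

Σσ²ᵢ = 0.562 + 2.706 + 1.780 + 1.088 + 1.346 + 2.048 = 9.530
α = (k/(k−1))·(1 − Σσ²ᵢ/σ²_T) = (6/5)·(1 − 9.530/26.478) = 0.768

Cronbach's alpha = 0.768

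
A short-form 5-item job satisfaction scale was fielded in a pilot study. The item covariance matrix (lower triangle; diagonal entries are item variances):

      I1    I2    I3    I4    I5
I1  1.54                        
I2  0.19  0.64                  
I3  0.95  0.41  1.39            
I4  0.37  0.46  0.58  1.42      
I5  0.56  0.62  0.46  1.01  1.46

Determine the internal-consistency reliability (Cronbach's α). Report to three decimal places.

α = 0.794

Σσ²ᵢ = 1.54 + 0.64 + 1.39 + 1.42 + 1.46 = 6.45
Sum of off-diagonal covariances = 5.61
σ²_T = 6.45 + 2 × 5.61 = 17.67
α = (k/(k−1))·(1 − Σσ²ᵢ/σ²_T) = (5/4)·(1 − 6.45/17.67) = 0.794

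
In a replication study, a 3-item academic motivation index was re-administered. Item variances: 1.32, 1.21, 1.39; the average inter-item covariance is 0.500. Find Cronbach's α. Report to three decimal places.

ΣVar(i) = 1.32 + 1.21 + 1.39 = 3.92
Sum of the 3 distinct covariances = 3 × 0.500 = 1.500
σ²_T = ΣVar(i) + 2·Σcov = 3.92 + 2 × 1.500 = 6.920
α = (3/2)·(1 − 3.92/6.920) = 0.650

Cronbach's α = 0.650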